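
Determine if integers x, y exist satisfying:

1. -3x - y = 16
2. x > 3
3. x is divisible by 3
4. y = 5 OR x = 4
No

The full constraint system is jointly infeasible over the integers. Each constraint and what it forces:

  - -3x - y = 16: is a linear equation tying the variables together
  - x > 3: bounds one variable relative to a constant
  - x is divisible by 3: restricts x to multiples of 3
  - y = 5 OR x = 4: forces a choice: either y = 5 or x = 4

Split on the disjunction (y = 5 OR x = 4):
  • If y = 5: with y = 5, writing x = 3x', every remaining term of the linear equation is divisible by 9, so the left side is ≡ 0 (mod 9); but the right side 21 ≡ 3 (mod 9). No integers can satisfy it.
  • If x = 4: this contradicts the divisibility constraint — 4 is not a multiple of 3.
Both branches are infeasible, so the system has no integer solution.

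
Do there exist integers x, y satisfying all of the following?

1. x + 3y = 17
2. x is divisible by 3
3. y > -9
No

A contradictory subset is {x + 3y = 17, x is divisible by 3}. No integer assignment can satisfy these jointly:

  - x + 3y = 17: is a linear equation tying the variables together
  - x is divisible by 3: restricts x to multiples of 3

Modular obstruction: writing x = 3x', every remaining term of the linear equation is divisible by 3, so the left side is ≡ 0 (mod 3); but the right side 17 ≡ 2 (mod 3). No integers can satisfy it.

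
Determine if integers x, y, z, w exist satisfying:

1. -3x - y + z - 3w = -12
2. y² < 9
Yes

Take x = 4, y = 0, z = 0, w = 0. Substituting into each constraint:
  (1) -3(4) + 0 + 0 - 3(0) = -12 ✓
  (2) y² = (0)² = 0, and 0 < 9 ✓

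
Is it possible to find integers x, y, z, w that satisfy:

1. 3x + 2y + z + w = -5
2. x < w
Yes

Take x = -1, y = 0, z = -2, w = 0. Substituting into each constraint:
  (1) 3(-1) + 2(0) + (-2) + 0 = -5 ✓
  (2) -1 < 0 ✓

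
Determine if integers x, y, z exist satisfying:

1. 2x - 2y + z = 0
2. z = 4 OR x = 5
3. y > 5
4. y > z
Yes

Take x = 4, y = 6, z = 4. Substituting into each constraint:
  (1) 2(4) - 2(6) + 4 = 0 ✓
  (2) z = 4, target 4 ✓ (first branch holds)
  (3) 6 > 5 ✓
  (4) 6 > 4 ✓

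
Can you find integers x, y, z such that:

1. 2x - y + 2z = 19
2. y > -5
Yes

Take x = 0, y = 1, z = 10. Substituting into each constraint:
  (1) 2(0) + (-1) + 2(10) = 19 ✓
  (2) 1 > -5 ✓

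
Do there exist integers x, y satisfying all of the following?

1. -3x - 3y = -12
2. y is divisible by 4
Yes

Take x = 4, y = 0. Substituting into each constraint:
  (1) -3(4) - 3(0) = -12 ✓
  (2) 0 = 4 × 0, remainder 0 ✓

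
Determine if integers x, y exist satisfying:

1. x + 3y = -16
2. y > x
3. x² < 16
No

The full constraint system is jointly infeasible over the integers. Each constraint and what it forces:

  - x + 3y = -16: is a linear equation tying the variables together
  - y > x: bounds one variable relative to another variable
  - x² < 16: restricts x to |x| ≤ 3

Propagating the comparison: y > x and x ≥ -3 give y ≥ -2. Range argument: with x ∈ [-3, 3], y ∈ [-2, ∞], the left side of the equation is at least -9, but the right side is -16 < -9. No integer solution exists.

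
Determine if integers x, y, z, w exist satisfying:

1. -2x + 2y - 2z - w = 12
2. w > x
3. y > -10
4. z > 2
Yes

Take x = -1, y = 8, z = 3, w = 0. Substituting into each constraint:
  (1) -2(-1) + 2(8) - 2(3) + 0 = 12 ✓
  (2) 0 > -1 ✓
  (3) 8 > -10 ✓
  (4) 3 > 2 ✓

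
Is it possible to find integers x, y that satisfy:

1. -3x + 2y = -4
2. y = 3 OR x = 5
No

The full constraint system is jointly infeasible over the integers. Each constraint and what it forces:

  - -3x + 2y = -4: is a linear equation tying the variables together
  - y = 3 OR x = 5: forces a choice: either y = 3 or x = 5

Split on the disjunction (y = 3 OR x = 5):
  • If y = 3: with y = 3, every remaining term of the linear equation is divisible by 3, so the left side is ≡ 0 (mod 3); but the right side -10 ≡ 2 (mod 3). No integers can satisfy it.
  • If x = 5: with x = 5, every remaining term of the linear equation is divisible by 2, so the left side is ≡ 0 (mod 2); but the right side 11 ≡ 1 (mod 2). No integers can satisfy it.
Both branches are infeasible, so the system has no integer solution.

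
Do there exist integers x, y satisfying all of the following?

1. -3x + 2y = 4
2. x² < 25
Yes

Take x = 0, y = 2. Substituting into each constraint:
  (1) -3(0) + 2(2) = 4 ✓
  (2) x² = (0)² = 0, and 0 < 25 ✓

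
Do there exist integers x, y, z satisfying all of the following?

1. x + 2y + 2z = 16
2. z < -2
Yes

Take x = 0, y = 11, z = -3. Substituting into each constraint:
  (1) 0 + 2(11) + 2(-3) = 16 ✓
  (2) -3 < -2 ✓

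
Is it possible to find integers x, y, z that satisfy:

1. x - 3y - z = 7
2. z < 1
Yes

Take x = 7, y = 0, z = 0. Substituting into each constraint:
  (1) 7 - 3(0) + 0 = 7 ✓
  (2) 0 < 1 ✓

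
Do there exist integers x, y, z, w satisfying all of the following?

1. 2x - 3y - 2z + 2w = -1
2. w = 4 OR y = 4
Yes

Take x = 0, y = 5, z = -3, w = 4. Substituting into each constraint:
  (1) 2(0) - 3(5) - 2(-3) + 2(4) = -1 ✓
  (2) w = 4, target 4 ✓ (first branch holds)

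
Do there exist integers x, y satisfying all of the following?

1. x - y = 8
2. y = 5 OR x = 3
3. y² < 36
Yes

Take x = 3, y = -5. Substituting into each constraint:
  (1) 3 + 5 = 8 ✓
  (2) x = 3, target 3 ✓ (second branch holds)
  (3) y² = (-5)² = 25, and 25 < 36 ✓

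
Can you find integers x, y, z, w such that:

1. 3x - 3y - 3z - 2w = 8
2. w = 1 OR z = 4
Yes

Take x = 0, y = -8, z = 4, w = 2. Substituting into each constraint:
  (1) 3(0) - 3(-8) - 3(4) - 2(2) = 8 ✓
  (2) z = 4, target 4 ✓ (second branch holds)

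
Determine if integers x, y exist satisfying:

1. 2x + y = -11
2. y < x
Yes

Take x = -3, y = -5. Substituting into each constraint:
  (1) 2(-3) + (-5) = -11 ✓
  (2) -5 < -3 ✓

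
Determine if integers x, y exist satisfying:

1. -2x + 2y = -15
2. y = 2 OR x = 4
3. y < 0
No

Even the single constraint (-2x + 2y = -15) is infeasible over the integers.

  - -2x + 2y = -15: every term on the left is divisible by 2, so the LHS ≡ 0 (mod 2), but the RHS -15 is not — no integer solution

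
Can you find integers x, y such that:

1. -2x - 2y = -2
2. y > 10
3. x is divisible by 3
Yes

Take x = -12, y = 13. Substituting into each constraint:
  (1) -2(-12) - 2(13) = -2 ✓
  (2) 13 > 10 ✓
  (3) -12 = 3 × -4, remainder 0 ✓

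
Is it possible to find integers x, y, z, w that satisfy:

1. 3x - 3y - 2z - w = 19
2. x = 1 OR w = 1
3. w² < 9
Yes

Take x = 2, y = -4, z = -1, w = 1. Substituting into each constraint:
  (1) 3(2) - 3(-4) - 2(-1) + (-1) = 19 ✓
  (2) w = 1, target 1 ✓ (second branch holds)
  (3) w² = (1)² = 1, and 1 < 9 ✓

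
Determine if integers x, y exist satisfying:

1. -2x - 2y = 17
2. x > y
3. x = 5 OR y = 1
No

Even the single constraint (-2x - 2y = 17) is infeasible over the integers.

  - -2x - 2y = 17: every term on the left is divisible by 2, so the LHS ≡ 0 (mod 2), but the RHS 17 is not — no integer solution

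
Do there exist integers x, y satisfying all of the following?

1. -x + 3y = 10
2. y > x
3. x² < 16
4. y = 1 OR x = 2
Yes

Take x = 2, y = 4. Substituting into each constraint:
  (1) (-2) + 3(4) = 10 ✓
  (2) 4 > 2 ✓
  (3) x² = (2)² = 4, and 4 < 16 ✓
  (4) x = 2, target 2 ✓ (second branch holds)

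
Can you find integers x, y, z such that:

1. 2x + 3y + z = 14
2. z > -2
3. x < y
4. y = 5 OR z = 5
Yes

Take x = -2, y = 5, z = 3. Substituting into each constraint:
  (1) 2(-2) + 3(5) + 3 = 14 ✓
  (2) 3 > -2 ✓
  (3) -2 < 5 ✓
  (4) y = 5, target 5 ✓ (first branch holds)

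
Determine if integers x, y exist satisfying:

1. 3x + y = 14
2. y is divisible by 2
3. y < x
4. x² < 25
Yes

Take x = 4, y = 2. Substituting into each constraint:
  (1) 3(4) + 2 = 14 ✓
  (2) 2 = 2 × 1, remainder 0 ✓
  (3) 2 < 4 ✓
  (4) x² = (4)² = 16, and 16 < 25 ✓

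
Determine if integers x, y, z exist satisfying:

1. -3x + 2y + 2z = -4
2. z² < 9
Yes

Take x = 2, y = 0, z = 1. Substituting into each constraint:
  (1) -3(2) + 2(0) + 2(1) = -4 ✓
  (2) z² = (1)² = 1, and 1 < 9 ✓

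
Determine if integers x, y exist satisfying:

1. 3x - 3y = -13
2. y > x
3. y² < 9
No

Even the single constraint (3x - 3y = -13) is infeasible over the integers.

  - 3x - 3y = -13: every term on the left is divisible by 3, so the LHS ≡ 0 (mod 3), but the RHS -13 is not — no integer solution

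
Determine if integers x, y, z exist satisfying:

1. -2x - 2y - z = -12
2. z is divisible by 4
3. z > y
Yes

Take x = 7, y = -1, z = 0. Substituting into each constraint:
  (1) -2(7) - 2(-1) + 0 = -12 ✓
  (2) 0 = 4 × 0, remainder 0 ✓
  (3) 0 > -1 ✓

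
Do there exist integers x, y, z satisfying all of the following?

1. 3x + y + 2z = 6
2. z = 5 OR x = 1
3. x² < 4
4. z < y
Yes

Take x = 1, y = 3, z = 0. Substituting into each constraint:
  (1) 3(1) + 3 + 2(0) = 6 ✓
  (2) x = 1, target 1 ✓ (second branch holds)
  (3) x² = (1)² = 1, and 1 < 4 ✓
  (4) 0 < 3 ✓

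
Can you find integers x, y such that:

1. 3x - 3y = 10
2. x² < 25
No

Even the single constraint (3x - 3y = 10) is infeasible over the integers.

  - 3x - 3y = 10: every term on the left is divisible by 3, so the LHS ≡ 0 (mod 3), but the RHS 10 is not — no integer solution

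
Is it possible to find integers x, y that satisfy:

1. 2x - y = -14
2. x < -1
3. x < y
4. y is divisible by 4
Yes

Take x = -7, y = 0. Substituting into each constraint:
  (1) 2(-7) + 0 = -14 ✓
  (2) -7 < -1 ✓
  (3) -7 < 0 ✓
  (4) 0 = 4 × 0, remainder 0 ✓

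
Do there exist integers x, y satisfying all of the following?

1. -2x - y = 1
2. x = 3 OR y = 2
Yes

Take x = 3, y = -7. Substituting into each constraint:
  (1) -2(3) + 7 = 1 ✓
  (2) x = 3, target 3 ✓ (first branch holds)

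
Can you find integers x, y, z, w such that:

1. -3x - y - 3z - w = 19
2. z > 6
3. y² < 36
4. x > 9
Yes

Take x = 10, y = 0, z = 7, w = -70. Substituting into each constraint:
  (1) -3(10) + 0 - 3(7) + 70 = 19 ✓
  (2) 7 > 6 ✓
  (3) y² = (0)² = 0, and 0 < 36 ✓
  (4) 10 > 9 ✓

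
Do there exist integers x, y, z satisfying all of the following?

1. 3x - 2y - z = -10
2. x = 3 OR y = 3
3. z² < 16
Yes

Take x = 3, y = 10, z = -1. Substituting into each constraint:
  (1) 3(3) - 2(10) + 1 = -10 ✓
  (2) x = 3, target 3 ✓ (first branch holds)
  (3) z² = (-1)² = 1, and 1 < 16 ✓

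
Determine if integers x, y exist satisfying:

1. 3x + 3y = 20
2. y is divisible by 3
No

Even the single constraint (3x + 3y = 20) is infeasible over the integers.

  - 3x + 3y = 20: every term on the left is divisible by 3, so the LHS ≡ 0 (mod 3), but the RHS 20 is not — no integer solution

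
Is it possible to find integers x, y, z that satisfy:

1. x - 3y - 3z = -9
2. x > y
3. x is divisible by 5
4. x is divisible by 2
Yes

Take x = 0, y = -1, z = 4. Substituting into each constraint:
  (1) 0 - 3(-1) - 3(4) = -9 ✓
  (2) 0 > -1 ✓
  (3) 0 = 5 × 0, remainder 0 ✓
  (4) 0 = 2 × 0, remainder 0 ✓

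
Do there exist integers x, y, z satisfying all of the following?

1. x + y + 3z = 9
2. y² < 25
Yes

Take x = 9, y = 0, z = 0. Substituting into each constraint:
  (1) 9 + 0 + 3(0) = 9 ✓
  (2) y² = (0)² = 0, and 0 < 25 ✓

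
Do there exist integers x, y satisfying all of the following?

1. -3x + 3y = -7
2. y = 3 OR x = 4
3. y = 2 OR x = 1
No

Even the single constraint (-3x + 3y = -7) is infeasible over the integers.

  - -3x + 3y = -7: every term on the left is divisible by 3, so the LHS ≡ 0 (mod 3), but the RHS -7 is not — no integer solution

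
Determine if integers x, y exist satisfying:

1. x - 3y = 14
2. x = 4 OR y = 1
Yes

Take x = 17, y = 1. Substituting into each constraint:
  (1) 17 - 3(1) = 14 ✓
  (2) y = 1, target 1 ✓ (second branch holds)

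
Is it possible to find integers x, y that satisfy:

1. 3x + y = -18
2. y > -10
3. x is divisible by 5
Yes

Take x = -5, y = -3. Substituting into each constraint:
  (1) 3(-5) + (-3) = -18 ✓
  (2) -3 > -10 ✓
  (3) -5 = 5 × -1, remainder 0 ✓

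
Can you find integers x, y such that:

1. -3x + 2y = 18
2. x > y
Yes

Take x = -20, y = -21. Substituting into each constraint:
  (1) -3(-20) + 2(-21) = 18 ✓
  (2) -20 > -21 ✓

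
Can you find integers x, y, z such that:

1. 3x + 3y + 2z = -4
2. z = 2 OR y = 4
Yes

Take x = -8, y = 4, z = 4. Substituting into each constraint:
  (1) 3(-8) + 3(4) + 2(4) = -4 ✓
  (2) y = 4, target 4 ✓ (second branch holds)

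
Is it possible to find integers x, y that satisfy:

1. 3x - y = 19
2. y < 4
Yes

Take x = 0, y = -19. Substituting into each constraint:
  (1) 3(0) + 19 = 19 ✓
  (2) -19 < 4 ✓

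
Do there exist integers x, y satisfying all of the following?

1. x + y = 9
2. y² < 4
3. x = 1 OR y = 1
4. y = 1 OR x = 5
Yes

Take x = 8, y = 1. Substituting into each constraint:
  (1) 8 + 1 = 9 ✓
  (2) y² = (1)² = 1, and 1 < 4 ✓
  (3) y = 1, target 1 ✓ (second branch holds)
  (4) y = 1, target 1 ✓ (first branch holds)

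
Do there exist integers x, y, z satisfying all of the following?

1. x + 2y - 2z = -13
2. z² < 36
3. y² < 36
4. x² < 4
Yes

Take x = 1, y = -2, z = 5. Substituting into each constraint:
  (1) 1 + 2(-2) - 2(5) = -13 ✓
  (2) z² = (5)² = 25, and 25 < 36 ✓
  (3) y² = (-2)² = 4, and 4 < 36 ✓
  (4) x² = (1)² = 1, and 1 < 4 ✓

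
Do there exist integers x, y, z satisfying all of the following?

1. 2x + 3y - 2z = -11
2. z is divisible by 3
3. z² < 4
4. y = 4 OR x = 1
No

A contradictory subset is {2x + 3y - 2z = -11, z is divisible by 3, y = 4 OR x = 1}. No integer assignment can satisfy these jointly:

  - 2x + 3y - 2z = -11: is a linear equation tying the variables together
  - z is divisible by 3: restricts z to multiples of 3
  - y = 4 OR x = 1: forces a choice: either y = 4 or x = 1

Split on the disjunction (y = 4 OR x = 1):
  • If y = 4: with y = 4, writing z = 3z', every remaining term of the linear equation is divisible by 2, so the left side is ≡ 0 (mod 2); but the right side -23 ≡ 1 (mod 2). No integers can satisfy it.
  • If x = 1: with x = 1, writing z = 3z', every remaining term of the linear equation is divisible by 3, so the left side is ≡ 0 (mod 3); but the right side -13 ≡ 2 (mod 3). No integers can satisfy it.
Both branches are infeasible, so the system has no integer solution.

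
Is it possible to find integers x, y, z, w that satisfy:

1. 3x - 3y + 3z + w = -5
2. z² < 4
Yes

Take x = -2, y = 0, z = 0, w = 1. Substituting into each constraint:
  (1) 3(-2) - 3(0) + 3(0) + 1 = -5 ✓
  (2) z² = (0)² = 0, and 0 < 4 ✓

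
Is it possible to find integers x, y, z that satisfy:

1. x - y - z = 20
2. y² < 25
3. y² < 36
Yes

Take x = 20, y = 0, z = 0. Substituting into each constraint:
  (1) 20 + 0 + 0 = 20 ✓
  (2) y² = (0)² = 0, and 0 < 25 ✓
  (3) y² = (0)² = 0, and 0 < 36 ✓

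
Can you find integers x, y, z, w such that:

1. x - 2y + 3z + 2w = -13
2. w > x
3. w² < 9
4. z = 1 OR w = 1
Yes

Take x = -2, y = 7, z = 1, w = 0. Substituting into each constraint:
  (1) (-2) - 2(7) + 3(1) + 2(0) = -13 ✓
  (2) 0 > -2 ✓
  (3) w² = (0)² = 0, and 0 < 9 ✓
  (4) z = 1, target 1 ✓ (first branch holds)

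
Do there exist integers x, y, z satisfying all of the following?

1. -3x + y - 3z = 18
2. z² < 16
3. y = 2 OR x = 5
Yes

Take x = 5, y = 30, z = -1. Substituting into each constraint:
  (1) -3(5) + 30 - 3(-1) = 18 ✓
  (2) z² = (-1)² = 1, and 1 < 16 ✓
  (3) x = 5, target 5 ✓ (second branch holds)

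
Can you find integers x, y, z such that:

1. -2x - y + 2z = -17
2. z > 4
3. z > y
Yes

Take x = 14, y = -1, z = 5. Substituting into each constraint:
  (1) -2(14) + 1 + 2(5) = -17 ✓
  (2) 5 > 4 ✓
  (3) 5 > -1 ✓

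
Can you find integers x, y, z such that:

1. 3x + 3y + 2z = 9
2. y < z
Yes

Take x = -1, y = 2, z = 3. Substituting into each constraint:
  (1) 3(-1) + 3(2) + 2(3) = 9 ✓
  (2) 2 < 3 ✓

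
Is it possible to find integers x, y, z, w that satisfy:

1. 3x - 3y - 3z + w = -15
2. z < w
Yes

Take x = 0, y = 4, z = 2, w = 3. Substituting into each constraint:
  (1) 3(0) - 3(4) - 3(2) + 3 = -15 ✓
  (2) 2 < 3 ✓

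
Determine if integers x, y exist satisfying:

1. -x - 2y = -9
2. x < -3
Yes

Take x = -5, y = 7. Substituting into each constraint:
  (1) 5 - 2(7) = -9 ✓
  (2) -5 < -3 ✓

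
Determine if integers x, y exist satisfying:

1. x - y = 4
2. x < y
No

The full constraint system is jointly infeasible over the integers. Each constraint and what it forces:

  - x - y = 4: is a linear equation tying the variables together
  - x < y: bounds one variable relative to another variable

From the equation, x − y = 4, i.e. y − x = -4; but y > x requires y − x ≥ 1. Contradiction.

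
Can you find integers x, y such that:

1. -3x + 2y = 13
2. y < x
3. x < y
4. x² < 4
No

A contradictory subset is {y < x, x < y}. No integer assignment can satisfy these jointly:

  - y < x: bounds one variable relative to another variable
  - x < y: bounds one variable relative to another variable

Direct contradiction: x > y and y > x cannot both hold.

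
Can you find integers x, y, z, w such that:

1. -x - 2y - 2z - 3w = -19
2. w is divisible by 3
Yes

Take x = 1, y = 0, z = 9, w = 0. Substituting into each constraint:
  (1) (-1) - 2(0) - 2(9) - 3(0) = -19 ✓
  (2) 0 = 3 × 0, remainder 0 ✓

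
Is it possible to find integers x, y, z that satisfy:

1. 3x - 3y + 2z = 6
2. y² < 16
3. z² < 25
Yes

Take x = 0, y = -2, z = 0. Substituting into each constraint:
  (1) 3(0) - 3(-2) + 2(0) = 6 ✓
  (2) y² = (-2)² = 4, and 4 < 16 ✓
  (3) z² = (0)² = 0, and 0 < 25 ✓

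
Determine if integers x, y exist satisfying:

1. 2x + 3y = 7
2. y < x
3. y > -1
Yes

Take x = 2, y = 1. Substituting into each constraint:
  (1) 2(2) + 3(1) = 7 ✓
  (2) 1 < 2 ✓
  (3) 1 > -1 ✓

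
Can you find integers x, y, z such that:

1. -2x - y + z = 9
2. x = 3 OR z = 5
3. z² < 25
Yes

Take x = 3, y = -16, z = -1. Substituting into each constraint:
  (1) -2(3) + 16 + (-1) = 9 ✓
  (2) x = 3, target 3 ✓ (first branch holds)
  (3) z² = (-1)² = 1, and 1 < 25 ✓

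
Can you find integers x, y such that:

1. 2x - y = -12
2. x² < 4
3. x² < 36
Yes

Take x = 0, y = 12. Substituting into each constraint:
  (1) 2(0) + (-12) = -12 ✓
  (2) x² = (0)² = 0, and 0 < 4 ✓
  (3) x² = (0)² = 0, and 0 < 36 ✓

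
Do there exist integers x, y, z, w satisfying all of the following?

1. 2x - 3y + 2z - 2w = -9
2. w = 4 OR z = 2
Yes

Take x = -2, y = 3, z = 2, w = 0. Substituting into each constraint:
  (1) 2(-2) - 3(3) + 2(2) - 2(0) = -9 ✓
  (2) z = 2, target 2 ✓ (second branch holds)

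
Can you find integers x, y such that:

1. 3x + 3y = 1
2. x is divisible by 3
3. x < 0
No

Even the single constraint (3x + 3y = 1) is infeasible over the integers.

  - 3x + 3y = 1: every term on the left is divisible by 3, so the LHS ≡ 0 (mod 3), but the RHS 1 is not — no integer solution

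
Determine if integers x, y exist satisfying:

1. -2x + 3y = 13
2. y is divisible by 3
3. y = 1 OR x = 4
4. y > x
No

A contradictory subset is {-2x + 3y = 13, y is divisible by 3, y = 1 OR x = 4}. No integer assignment can satisfy these jointly:

  - -2x + 3y = 13: is a linear equation tying the variables together
  - y is divisible by 3: restricts y to multiples of 3
  - y = 1 OR x = 4: forces a choice: either y = 1 or x = 4

Split on the disjunction (y = 1 OR x = 4):
  • If y = 1: this contradicts the divisibility constraint — 1 is not a multiple of 3.
  • If x = 4: with x = 4, writing y = 3y', every remaining term of the linear equation is divisible by 9, so the left side is ≡ 0 (mod 9); but the right side 21 ≡ 3 (mod 9). No integers can satisfy it.
Both branches are infeasible, so the system has no integer solution.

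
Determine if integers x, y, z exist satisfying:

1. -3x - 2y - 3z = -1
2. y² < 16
Yes

Take x = -1, y = 2, z = 0. Substituting into each constraint:
  (1) -3(-1) - 2(2) - 3(0) = -1 ✓
  (2) y² = (2)² = 4, and 4 < 16 ✓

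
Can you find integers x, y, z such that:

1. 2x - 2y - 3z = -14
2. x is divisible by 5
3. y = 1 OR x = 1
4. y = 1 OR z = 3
Yes

Take x = 0, y = 1, z = 4. Substituting into each constraint:
  (1) 2(0) - 2(1) - 3(4) = -14 ✓
  (2) 0 = 5 × 0, remainder 0 ✓
  (3) y = 1, target 1 ✓ (first branch holds)
  (4) y = 1, target 1 ✓ (first branch holds)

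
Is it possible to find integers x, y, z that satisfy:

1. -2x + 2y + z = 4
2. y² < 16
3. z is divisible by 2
Yes

Take x = -2, y = 0, z = 0. Substituting into each constraint:
  (1) -2(-2) + 2(0) + 0 = 4 ✓
  (2) y² = (0)² = 0, and 0 < 16 ✓
  (3) 0 = 2 × 0, remainder 0 ✓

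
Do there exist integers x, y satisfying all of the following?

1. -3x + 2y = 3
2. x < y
Yes

Take x = 1, y = 3. Substituting into each constraint:
  (1) -3(1) + 2(3) = 3 ✓
  (2) 1 < 3 ✓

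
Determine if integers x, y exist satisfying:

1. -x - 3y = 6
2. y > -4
Yes

Take x = -6, y = 0. Substituting into each constraint:
  (1) 6 - 3(0) = 6 ✓
  (2) 0 > -4 ✓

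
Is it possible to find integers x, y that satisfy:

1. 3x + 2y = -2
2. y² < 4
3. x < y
No

The full constraint system is jointly infeasible over the integers. Each constraint and what it forces:

  - 3x + 2y = -2: is a linear equation tying the variables together
  - y² < 4: restricts y to |y| ≤ 1
  - x < y: bounds one variable relative to another variable

The bounds confine y to {-1, 0, 1}. For each value, substitute into the equation:
  • y = -1: the equation forces x = 0, but y > x fails since -1 ≤ 0.
  • y = 0: the equation gives 3x = -2, so x would not be an integer.
  • y = 1: the equation gives 3x = -4, so x would not be an integer.
Every case fails, so no integer solution exists.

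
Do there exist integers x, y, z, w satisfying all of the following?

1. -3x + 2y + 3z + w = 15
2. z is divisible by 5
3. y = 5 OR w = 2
Yes

Take x = -2, y = 5, z = 0, w = -1. Substituting into each constraint:
  (1) -3(-2) + 2(5) + 3(0) + (-1) = 15 ✓
  (2) 0 = 5 × 0, remainder 0 ✓
  (3) y = 5, target 5 ✓ (first branch holds)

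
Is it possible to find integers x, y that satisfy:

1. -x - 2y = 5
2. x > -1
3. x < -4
No

A contradictory subset is {x > -1, x < -4}. No integer assignment can satisfy these jointly:

  - x > -1: bounds one variable relative to a constant
  - x < -4: bounds one variable relative to a constant

Direct contradiction: the bounds on x require x ≥ 0 and x ≤ -5 simultaneously, which is empty.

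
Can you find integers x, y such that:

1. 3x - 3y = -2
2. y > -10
No

Even the single constraint (3x - 3y = -2) is infeasible over the integers.

  - 3x - 3y = -2: every term on the left is divisible by 3, so the LHS ≡ 0 (mod 3), but the RHS -2 is not — no integer solution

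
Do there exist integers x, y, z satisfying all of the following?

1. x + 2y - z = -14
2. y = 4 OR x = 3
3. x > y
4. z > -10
Yes

Take x = 5, y = 4, z = 27. Substituting into each constraint:
  (1) 5 + 2(4) + (-27) = -14 ✓
  (2) y = 4, target 4 ✓ (first branch holds)
  (3) 5 > 4 ✓
  (4) 27 > -10 ✓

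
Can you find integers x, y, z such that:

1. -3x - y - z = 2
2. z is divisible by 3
Yes

Take x = 0, y = -2, z = 0. Substituting into each constraint:
  (1) -3(0) + 2 + 0 = 2 ✓
  (2) 0 = 3 × 0, remainder 0 ✓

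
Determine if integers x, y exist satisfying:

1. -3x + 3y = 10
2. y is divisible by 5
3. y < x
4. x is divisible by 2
No

Even the single constraint (-3x + 3y = 10) is infeasible over the integers.

  - -3x + 3y = 10: every term on the left is divisible by 3, so the LHS ≡ 0 (mod 3), but the RHS 10 is not — no integer solution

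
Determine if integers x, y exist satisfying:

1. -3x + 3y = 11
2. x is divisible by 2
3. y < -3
No

Even the single constraint (-3x + 3y = 11) is infeasible over the integers.

  - -3x + 3y = 11: every term on the left is divisible by 3, so the LHS ≡ 0 (mod 3), but the RHS 11 is not — no integer solution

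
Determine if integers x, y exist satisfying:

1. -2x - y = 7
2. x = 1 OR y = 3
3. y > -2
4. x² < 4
No

The full constraint system is jointly infeasible over the integers. Each constraint and what it forces:

  - -2x - y = 7: is a linear equation tying the variables together
  - x = 1 OR y = 3: forces a choice: either x = 1 or y = 3
  - y > -2: bounds one variable relative to a constant
  - x² < 4: restricts x to |x| ≤ 1

Split on the disjunction (x = 1 OR y = 3):
  • If x = 1: the equation forces y = -9, which contradicts the bound y ≥ -1.
  • If y = 3: the equation forces x = -5, but x² < 4 requires |x| ≤ 1.
Both branches are infeasible, so the system has no integer solution.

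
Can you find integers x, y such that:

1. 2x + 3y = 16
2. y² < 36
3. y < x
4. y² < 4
Yes

Take x = 8, y = 0. Substituting into each constraint:
  (1) 2(8) + 3(0) = 16 ✓
  (2) y² = (0)² = 0, and 0 < 36 ✓
  (3) 0 < 8 ✓
  (4) y² = (0)² = 0, and 0 < 4 ✓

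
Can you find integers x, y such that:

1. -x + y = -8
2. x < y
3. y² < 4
No

A contradictory subset is {-x + y = -8, x < y}. No integer assignment can satisfy these jointly:

  - -x + y = -8: is a linear equation tying the variables together
  - x < y: bounds one variable relative to another variable

From the equation, x − y = 8, i.e. y − x = -8; but y > x requires y − x ≥ 1. Contradiction.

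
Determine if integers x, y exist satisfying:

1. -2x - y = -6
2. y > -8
Yes

Take x = 0, y = 6. Substituting into each constraint:
  (1) -2(0) + (-6) = -6 ✓
  (2) 6 > -8 ✓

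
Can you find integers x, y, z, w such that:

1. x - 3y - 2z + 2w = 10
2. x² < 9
Yes

Take x = 0, y = 0, z = 0, w = 5. Substituting into each constraint:
  (1) 0 - 3(0) - 2(0) + 2(5) = 10 ✓
  (2) x² = (0)² = 0, and 0 < 9 ✓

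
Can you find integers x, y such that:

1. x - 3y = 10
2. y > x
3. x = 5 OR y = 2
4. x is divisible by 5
No

A contradictory subset is {x - 3y = 10, y > x, x = 5 OR y = 2}. No integer assignment can satisfy these jointly:

  - x - 3y = 10: is a linear equation tying the variables together
  - y > x: bounds one variable relative to another variable
  - x = 5 OR y = 2: forces a choice: either x = 5 or y = 2

Split on the disjunction (x = 5 OR y = 2):
  • If x = 5: with x = 5, every remaining term of the linear equation is divisible by 3, so the left side is ≡ 0 (mod 3); but the right side 5 ≡ 2 (mod 3). No integers can satisfy it.
  • If y = 2: the equation forces x = 16, giving (y, x) = (2, 16), which violates y > x.
Both branches are infeasible, so the system has no integer solution.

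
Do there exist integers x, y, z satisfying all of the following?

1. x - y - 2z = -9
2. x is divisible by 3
Yes

Take x = 0, y = 9, z = 0. Substituting into each constraint:
  (1) 0 + (-9) - 2(0) = -9 ✓
  (2) 0 = 3 × 0, remainder 0 ✓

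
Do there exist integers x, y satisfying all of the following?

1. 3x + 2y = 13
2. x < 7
Yes

Take x = 1, y = 5. Substituting into each constraint:
  (1) 3(1) + 2(5) = 13 ✓
  (2) 1 < 7 ✓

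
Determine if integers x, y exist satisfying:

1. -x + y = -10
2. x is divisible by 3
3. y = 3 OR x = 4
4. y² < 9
No

A contradictory subset is {x is divisible by 3, y = 3 OR x = 4, y² < 9}. No integer assignment can satisfy these jointly:

  - x is divisible by 3: restricts x to multiples of 3
  - y = 3 OR x = 4: forces a choice: either y = 3 or x = 4
  - y² < 9: restricts y to |y| ≤ 2

Split on the disjunction (y = 3 OR x = 4):
  • If y = 3: this contradicts y² < 9, which requires |y| ≤ 2.
  • If x = 4: this contradicts the divisibility constraint — 4 is not a multiple of 3.
Both branches are infeasible, so the system has no integer solution.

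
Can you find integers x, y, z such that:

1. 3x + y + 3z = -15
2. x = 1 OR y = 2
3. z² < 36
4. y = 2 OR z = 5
Yes

Take x = 1, y = -33, z = 5. Substituting into each constraint:
  (1) 3(1) + (-33) + 3(5) = -15 ✓
  (2) x = 1, target 1 ✓ (first branch holds)
  (3) z² = (5)² = 25, and 25 < 36 ✓
  (4) z = 5, target 5 ✓ (second branch holds)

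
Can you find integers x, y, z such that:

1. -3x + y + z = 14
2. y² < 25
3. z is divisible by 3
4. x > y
Yes

Take x = 3, y = 2, z = 21. Substituting into each constraint:
  (1) -3(3) + 2 + 21 = 14 ✓
  (2) y² = (2)² = 4, and 4 < 25 ✓
  (3) 21 = 3 × 7, remainder 0 ✓
  (4) 3 > 2 ✓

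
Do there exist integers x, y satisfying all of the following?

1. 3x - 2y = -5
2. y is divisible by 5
Yes

Take x = 5, y = 10. Substituting into each constraint:
  (1) 3(5) - 2(10) = -5 ✓
  (2) 10 = 5 × 2, remainder 0 ✓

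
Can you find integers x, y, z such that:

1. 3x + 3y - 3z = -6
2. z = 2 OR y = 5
Yes

Take x = -6, y = 5, z = 1. Substituting into each constraint:
  (1) 3(-6) + 3(5) - 3(1) = -6 ✓
  (2) y = 5, target 5 ✓ (second branch holds)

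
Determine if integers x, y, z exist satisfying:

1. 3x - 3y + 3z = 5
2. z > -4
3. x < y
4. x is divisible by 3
No

Even the single constraint (3x - 3y + 3z = 5) is infeasible over the integers.

  - 3x - 3y + 3z = 5: every term on the left is divisible by 3, so the LHS ≡ 0 (mod 3), but the RHS 5 is not — no integer solution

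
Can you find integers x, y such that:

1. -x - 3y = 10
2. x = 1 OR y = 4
Yes

Take x = -22, y = 4. Substituting into each constraint:
  (1) 22 - 3(4) = 10 ✓
  (2) y = 4, target 4 ✓ (second branch holds)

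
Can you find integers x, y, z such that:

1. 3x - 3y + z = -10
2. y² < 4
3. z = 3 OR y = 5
No

The full constraint system is jointly infeasible over the integers. Each constraint and what it forces:

  - 3x - 3y + z = -10: is a linear equation tying the variables together
  - y² < 4: restricts y to |y| ≤ 1
  - z = 3 OR y = 5: forces a choice: either z = 3 or y = 5

Split on the disjunction (z = 3 OR y = 5):
  • If z = 3: with z = 3, every remaining term of the linear equation is divisible by 3, so the left side is ≡ 0 (mod 3); but the right side -13 ≡ 2 (mod 3). No integers can satisfy it.
  • If y = 5: this contradicts y² < 4, which requires |y| ≤ 1.
Both branches are infeasible, so the system has no integer solution.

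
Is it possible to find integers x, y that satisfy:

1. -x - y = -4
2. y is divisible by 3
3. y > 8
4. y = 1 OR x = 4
No

A contradictory subset is {-x - y = -4, y > 8, y = 1 OR x = 4}. No integer assignment can satisfy these jointly:

  - -x - y = -4: is a linear equation tying the variables together
  - y > 8: bounds one variable relative to a constant
  - y = 1 OR x = 4: forces a choice: either y = 1 or x = 4

Split on the disjunction (y = 1 OR x = 4):
  • If y = 1: this contradicts the bound y ≥ 9.
  • If x = 4: the equation forces y = 0, which contradicts the bound y ≥ 9.
Both branches are infeasible, so the system has no integer solution.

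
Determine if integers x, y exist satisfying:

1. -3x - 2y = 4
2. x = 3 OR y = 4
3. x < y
Yes

Take x = -4, y = 4. Substituting into each constraint:
  (1) -3(-4) - 2(4) = 4 ✓
  (2) y = 4, target 4 ✓ (second branch holds)
  (3) -4 < 4 ✓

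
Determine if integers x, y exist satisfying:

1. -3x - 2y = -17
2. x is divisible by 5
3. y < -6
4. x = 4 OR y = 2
No

A contradictory subset is {-3x - 2y = -17, y < -6, x = 4 OR y = 2}. No integer assignment can satisfy these jointly:

  - -3x - 2y = -17: is a linear equation tying the variables together
  - y < -6: bounds one variable relative to a constant
  - x = 4 OR y = 2: forces a choice: either x = 4 or y = 2

Split on the disjunction (x = 4 OR y = 2):
  • If x = 4: with x = 4, every remaining term of the linear equation is divisible by 2, so the left side is ≡ 0 (mod 2); but the right side -5 ≡ 1 (mod 2). No integers can satisfy it.
  • If y = 2: this contradicts the bound y ≤ -7.
Both branches are infeasible, so the system has no integer solution.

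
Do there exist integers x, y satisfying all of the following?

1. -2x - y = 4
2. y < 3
Yes

Take x = 0, y = -4. Substituting into each constraint:
  (1) -2(0) + 4 = 4 ✓
  (2) -4 < 3 ✓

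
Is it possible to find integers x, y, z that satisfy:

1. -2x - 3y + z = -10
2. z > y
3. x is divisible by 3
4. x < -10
Yes

Take x = -12, y = 18, z = 20. Substituting into each constraint:
  (1) -2(-12) - 3(18) + 20 = -10 ✓
  (2) 20 > 18 ✓
  (3) -12 = 3 × -4, remainder 0 ✓
  (4) -12 < -10 ✓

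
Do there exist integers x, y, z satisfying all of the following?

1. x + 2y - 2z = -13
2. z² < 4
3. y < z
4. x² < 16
Yes

Take x = -1, y = -6, z = 0. Substituting into each constraint:
  (1) (-1) + 2(-6) - 2(0) = -13 ✓
  (2) z² = (0)² = 0, and 0 < 4 ✓
  (3) -6 < 0 ✓
  (4) x² = (-1)² = 1, and 1 < 16 ✓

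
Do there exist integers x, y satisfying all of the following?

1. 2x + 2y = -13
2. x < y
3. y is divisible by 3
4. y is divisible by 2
No

Even the single constraint (2x + 2y = -13) is infeasible over the integers.

  - 2x + 2y = -13: every term on the left is divisible by 2, so the LHS ≡ 0 (mod 2), but the RHS -13 is not — no integer solution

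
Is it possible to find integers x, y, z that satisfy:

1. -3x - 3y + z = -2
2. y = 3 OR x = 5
Yes

Take x = 0, y = 3, z = 7. Substituting into each constraint:
  (1) -3(0) - 3(3) + 7 = -2 ✓
  (2) y = 3, target 3 ✓ (first branch holds)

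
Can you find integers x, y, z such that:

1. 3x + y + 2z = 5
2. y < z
Yes

Take x = 2, y = -1, z = 0. Substituting into each constraint:
  (1) 3(2) + (-1) + 2(0) = 5 ✓
  (2) -1 < 0 ✓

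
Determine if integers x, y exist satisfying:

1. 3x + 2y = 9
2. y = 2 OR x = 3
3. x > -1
Yes

Take x = 3, y = 0. Substituting into each constraint:
  (1) 3(3) + 2(0) = 9 ✓
  (2) x = 3, target 3 ✓ (second branch holds)
  (3) 3 > -1 ✓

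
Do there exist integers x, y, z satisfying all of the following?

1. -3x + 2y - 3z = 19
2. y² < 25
Yes

Take x = 0, y = 2, z = -5. Substituting into each constraint:
  (1) -3(0) + 2(2) - 3(-5) = 19 ✓
  (2) y² = (2)² = 4, and 4 < 25 ✓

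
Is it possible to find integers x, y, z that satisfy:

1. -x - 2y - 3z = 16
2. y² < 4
Yes

Take x = 0, y = 1, z = -6. Substituting into each constraint:
  (1) 0 - 2(1) - 3(-6) = 16 ✓
  (2) y² = (1)² = 1, and 1 < 4 ✓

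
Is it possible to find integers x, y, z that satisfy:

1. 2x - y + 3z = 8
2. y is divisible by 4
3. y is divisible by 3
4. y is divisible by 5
Yes

Take x = 4, y = 0, z = 0. Substituting into each constraint:
  (1) 2(4) + 0 + 3(0) = 8 ✓
  (2) 0 = 4 × 0, remainder 0 ✓
  (3) 0 = 3 × 0, remainder 0 ✓
  (4) 0 = 5 × 0, remainder 0 ✓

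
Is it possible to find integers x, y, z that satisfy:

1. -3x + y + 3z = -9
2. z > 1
Yes

Take x = 0, y = -15, z = 2. Substituting into each constraint:
  (1) -3(0) + (-15) + 3(2) = -9 ✓
  (2) 2 > 1 ✓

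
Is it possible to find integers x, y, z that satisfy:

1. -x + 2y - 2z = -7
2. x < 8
Yes

Take x = 7, y = 0, z = 0. Substituting into each constraint:
  (1) (-7) + 2(0) - 2(0) = -7 ✓
  (2) 7 < 8 ✓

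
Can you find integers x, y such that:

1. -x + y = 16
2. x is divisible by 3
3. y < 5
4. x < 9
Yes

Take x = -12, y = 4. Substituting into each constraint:
  (1) 12 + 4 = 16 ✓
  (2) -12 = 3 × -4, remainder 0 ✓
  (3) 4 < 5 ✓
  (4) -12 < 9 ✓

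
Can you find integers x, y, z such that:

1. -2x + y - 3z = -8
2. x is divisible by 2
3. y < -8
Yes

Take x = -2, y = -9, z = 1. Substituting into each constraint:
  (1) -2(-2) + (-9) - 3(1) = -8 ✓
  (2) -2 = 2 × -1, remainder 0 ✓
  (3) -9 < -8 ✓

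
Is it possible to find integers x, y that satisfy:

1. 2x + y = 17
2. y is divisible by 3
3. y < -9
Yes

Take x = 16, y = -15. Substituting into each constraint:
  (1) 2(16) + (-15) = 17 ✓
  (2) -15 = 3 × -5, remainder 0 ✓
  (3) -15 < -9 ✓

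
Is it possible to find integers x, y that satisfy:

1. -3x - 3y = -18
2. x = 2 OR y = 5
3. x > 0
Yes

Take x = 1, y = 5. Substituting into each constraint:
  (1) -3(1) - 3(5) = -18 ✓
  (2) y = 5, target 5 ✓ (second branch holds)
  (3) 1 > 0 ✓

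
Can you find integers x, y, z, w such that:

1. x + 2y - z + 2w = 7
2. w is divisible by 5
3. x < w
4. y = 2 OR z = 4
Yes

Take x = -1, y = 2, z = -4, w = 0. Substituting into each constraint:
  (1) (-1) + 2(2) + 4 + 2(0) = 7 ✓
  (2) 0 = 5 × 0, remainder 0 ✓
  (3) -1 < 0 ✓
  (4) y = 2, target 2 ✓ (first branch holds)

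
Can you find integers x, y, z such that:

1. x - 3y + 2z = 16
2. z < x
Yes

Take x = 1, y = -5, z = 0. Substituting into each constraint:
  (1) 1 - 3(-5) + 2(0) = 16 ✓
  (2) 0 < 1 ✓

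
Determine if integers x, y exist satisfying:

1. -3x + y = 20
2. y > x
Yes

Take x = 0, y = 20. Substituting into each constraint:
  (1) -3(0) + 20 = 20 ✓
  (2) 20 > 0 ✓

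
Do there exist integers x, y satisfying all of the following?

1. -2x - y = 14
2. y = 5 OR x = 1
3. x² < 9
Yes

Take x = 1, y = -16. Substituting into each constraint:
  (1) -2(1) + 16 = 14 ✓
  (2) x = 1, target 1 ✓ (second branch holds)
  (3) x² = (1)² = 1, and 1 < 9 ✓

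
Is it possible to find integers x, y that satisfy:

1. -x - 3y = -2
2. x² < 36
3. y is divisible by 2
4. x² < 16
Yes

Take x = 2, y = 0. Substituting into each constraint:
  (1) (-2) - 3(0) = -2 ✓
  (2) x² = (2)² = 4, and 4 < 36 ✓
  (3) 0 = 2 × 0, remainder 0 ✓
  (4) x² = (2)² = 4, and 4 < 16 ✓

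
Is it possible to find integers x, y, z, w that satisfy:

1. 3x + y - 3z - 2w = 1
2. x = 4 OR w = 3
Yes

Take x = 0, y = 7, z = 0, w = 3. Substituting into each constraint:
  (1) 3(0) + 7 - 3(0) - 2(3) = 1 ✓
  (2) w = 3, target 3 ✓ (second branch holds)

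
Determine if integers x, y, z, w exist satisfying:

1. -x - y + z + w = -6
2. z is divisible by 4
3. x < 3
Yes

Take x = 2, y = 0, z = 0, w = -4. Substituting into each constraint:
  (1) (-2) + 0 + 0 + (-4) = -6 ✓
  (2) 0 = 4 × 0, remainder 0 ✓
  (3) 2 < 3 ✓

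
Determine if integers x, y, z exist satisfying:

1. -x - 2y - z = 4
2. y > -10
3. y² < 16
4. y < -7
No

A contradictory subset is {y² < 16, y < -7}. No integer assignment can satisfy these jointly:

  - y² < 16: restricts y to |y| ≤ 3
  - y < -7: bounds one variable relative to a constant

Direct contradiction: the bounds on y require y ≥ -3 and y ≤ -8 simultaneously, which is empty.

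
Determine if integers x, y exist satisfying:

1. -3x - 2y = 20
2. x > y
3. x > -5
Yes

Take x = -2, y = -7. Substituting into each constraint:
  (1) -3(-2) - 2(-7) = 20 ✓
  (2) -2 > -7 ✓
  (3) -2 > -5 ✓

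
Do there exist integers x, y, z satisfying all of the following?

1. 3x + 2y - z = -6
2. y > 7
Yes

Take x = -7, y = 8, z = 1. Substituting into each constraint:
  (1) 3(-7) + 2(8) + (-1) = -6 ✓
  (2) 8 > 7 ✓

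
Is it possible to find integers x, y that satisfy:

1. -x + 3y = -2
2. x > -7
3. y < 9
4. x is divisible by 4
Yes

Take x = -4, y = -2. Substituting into each constraint:
  (1) 4 + 3(-2) = -2 ✓
  (2) -4 > -7 ✓
  (3) -2 < 9 ✓
  (4) -4 = 4 × -1, remainder 0 ✓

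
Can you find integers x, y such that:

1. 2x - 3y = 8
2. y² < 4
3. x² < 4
No

The full constraint system is jointly infeasible over the integers. Each constraint and what it forces:

  - 2x - 3y = 8: is a linear equation tying the variables together
  - y² < 4: restricts y to |y| ≤ 1
  - x² < 4: restricts x to |x| ≤ 1

Range argument: with x ∈ [-1, 1], y ∈ [-1, 1], the left side of the equation is at most 5, but the right side is 8 > 5. No integer solution exists.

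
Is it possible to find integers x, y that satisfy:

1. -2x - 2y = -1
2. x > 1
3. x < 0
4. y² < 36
No

Even the single constraint (-2x - 2y = -1) is infeasible over the integers.

  - -2x - 2y = -1: every term on the left is divisible by 2, so the LHS ≡ 0 (mod 2), but the RHS -1 is not — no integer solution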